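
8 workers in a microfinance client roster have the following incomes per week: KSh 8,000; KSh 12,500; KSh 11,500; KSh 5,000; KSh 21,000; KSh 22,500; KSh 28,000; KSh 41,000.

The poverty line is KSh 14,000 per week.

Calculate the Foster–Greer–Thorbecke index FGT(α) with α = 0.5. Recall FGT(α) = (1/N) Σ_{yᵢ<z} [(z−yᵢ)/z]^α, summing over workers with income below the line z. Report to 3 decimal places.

Below the line: KSh 5,000, KSh 8,000, KSh 11,500, KSh 12,500 (q = 4 of N = 8).
Gap ratios (z−y)/z: (14000−5000)/14000 = 0.6429; (14000−8000)/14000 = 0.4286; (14000−11500)/14000 = 0.1786; (14000−12500)/14000 = 0.1071.
Raised to α = 0.5: 0.80178; 0.65465; 0.42258; 0.32733.
Sum = 2.206341; FGT(0.5) = 2.206341 / 8 = 0.276.

0.276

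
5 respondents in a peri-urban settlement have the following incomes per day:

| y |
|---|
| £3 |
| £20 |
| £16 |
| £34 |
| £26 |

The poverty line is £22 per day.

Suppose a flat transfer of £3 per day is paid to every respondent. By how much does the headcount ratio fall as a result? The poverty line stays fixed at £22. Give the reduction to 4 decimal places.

0.2000

Before: below the line — £3, £16, £20; headcount ratio = 0.600000.
After the £3 transfer: below the line — £6, £19; headcount ratio = 0.400000.
Reduction = 0.600000 − 0.400000 = 0.2000.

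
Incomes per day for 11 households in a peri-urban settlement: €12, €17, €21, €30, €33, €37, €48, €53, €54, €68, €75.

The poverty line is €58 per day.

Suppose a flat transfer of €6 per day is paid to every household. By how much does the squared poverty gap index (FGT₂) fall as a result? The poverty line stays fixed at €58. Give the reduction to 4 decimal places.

0.0618

Before: below the line — €12, €17, €21, €30, €33, €37, €48, €53, €54; squared poverty gap index (FGT₂) = 0.193412.
After the €6 transfer: below the line — €18, €23, €27, €36, €39, €43, €54; squared poverty gap index (FGT₂) = 0.131661.
Reduction = 0.193412 − 0.131661 = 0.0618.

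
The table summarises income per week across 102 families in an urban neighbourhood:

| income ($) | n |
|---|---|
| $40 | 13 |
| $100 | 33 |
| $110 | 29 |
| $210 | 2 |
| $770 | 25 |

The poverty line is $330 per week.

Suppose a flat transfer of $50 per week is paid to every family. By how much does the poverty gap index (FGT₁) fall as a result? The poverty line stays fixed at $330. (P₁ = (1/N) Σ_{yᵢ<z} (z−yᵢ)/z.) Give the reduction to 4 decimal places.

Before: below the line — 13×$40, 33×$100, 29×$110, 2×$210; poverty gap index (FGT₁) = 0.534165.
After the $50 transfer: below the line — 13×$90, 33×$150, 29×$160, 2×$260; poverty gap index (FGT₁) = 0.419786.
Reduction = 0.534165 − 0.419786 = 0.1144.

0.1144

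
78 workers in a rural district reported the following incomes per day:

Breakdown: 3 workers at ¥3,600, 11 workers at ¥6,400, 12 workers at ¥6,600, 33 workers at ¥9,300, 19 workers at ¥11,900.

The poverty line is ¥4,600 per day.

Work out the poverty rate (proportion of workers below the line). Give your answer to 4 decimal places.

3 of the 78 workers have income below ¥4,600.
H = 3/78 = 0.0385.

0.0385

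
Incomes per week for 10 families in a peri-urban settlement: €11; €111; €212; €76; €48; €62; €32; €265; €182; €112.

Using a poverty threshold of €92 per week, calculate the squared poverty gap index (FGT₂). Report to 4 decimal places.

Below z: €11, €32, €48, €62, €76 (q = 5 of N = 10).
Shortfall ratios: (92−11)/92 = 0.8804; (92−32)/92 = 0.6522; (92−48)/92 = 0.4783; (92−62)/92 = 0.3261; (92−76)/92 = 0.1739.
Squared: 0.7752; 0.4253; 0.2287; 0.1063; 0.0302.
Sum = 1.565808; P₂ = 1.565808 / 10 = 0.1566.

0.1566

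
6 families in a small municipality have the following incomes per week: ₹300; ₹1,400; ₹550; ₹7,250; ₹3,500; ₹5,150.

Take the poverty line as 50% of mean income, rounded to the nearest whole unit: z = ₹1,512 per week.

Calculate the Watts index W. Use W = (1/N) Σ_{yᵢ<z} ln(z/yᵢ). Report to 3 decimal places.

0.451

Below z: ₹300, ₹550, ₹1,400 (q = 3 of N = 6).
Log gaps: ln(1512/300) = 1.6174; ln(1512/550) = 1.0113; ln(1512/1400) = 0.0770.
W = 2.705637 / 6 = 0.451.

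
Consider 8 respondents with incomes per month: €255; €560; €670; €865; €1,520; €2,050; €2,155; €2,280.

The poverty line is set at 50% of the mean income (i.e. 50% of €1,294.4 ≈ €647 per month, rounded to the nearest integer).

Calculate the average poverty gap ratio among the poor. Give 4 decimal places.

0.3702

Below the line: €255, €560 (q = 2 of N = 8).
Relative gaps: 0.6059, 0.1345; sum = 0.740340.
The income-gap ratio divides by q (the poor only): 0.740340 / 2 = 0.3702.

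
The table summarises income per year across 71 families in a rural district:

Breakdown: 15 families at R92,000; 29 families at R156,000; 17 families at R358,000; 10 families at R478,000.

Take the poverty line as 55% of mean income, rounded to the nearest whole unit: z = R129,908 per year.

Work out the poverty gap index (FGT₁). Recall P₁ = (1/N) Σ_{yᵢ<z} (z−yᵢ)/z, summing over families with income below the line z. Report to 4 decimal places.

0.0616

Below the line: 15×R92,000 (q = 15 of N = 71).
Relative gaps: (129908−92000)/129908 = 0.2918 (×15).
Sum of shortfalls = 4.377098; P₁ averages over all N: 4.377098 / 71 = 0.0616.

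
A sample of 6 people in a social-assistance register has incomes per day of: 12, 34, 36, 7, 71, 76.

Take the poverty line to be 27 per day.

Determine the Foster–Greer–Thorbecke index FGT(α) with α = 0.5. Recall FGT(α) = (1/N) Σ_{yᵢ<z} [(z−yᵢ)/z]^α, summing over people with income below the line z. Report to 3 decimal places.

Below the line: 7, 12 (q = 2 of N = 6).
Normalized shortfalls: (27−7)/27 = 0.7407; (27−12)/27 = 0.5556.
Raised to α = 0.5: 0.86066; 0.74536.
Sum = 1.606019; FGT(0.5) = 1.606019 / 6 = 0.268.

0.268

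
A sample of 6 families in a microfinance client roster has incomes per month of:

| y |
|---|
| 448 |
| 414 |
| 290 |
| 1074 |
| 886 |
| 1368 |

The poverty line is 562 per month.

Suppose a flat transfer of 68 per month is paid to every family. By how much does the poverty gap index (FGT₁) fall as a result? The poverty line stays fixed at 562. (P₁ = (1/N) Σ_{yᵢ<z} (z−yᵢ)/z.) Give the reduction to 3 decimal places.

0.060

Before: below the line — 290, 414, 448; poverty gap index (FGT₁) = 0.15836.
After the 68 transfer: below the line — 358, 482, 516; poverty gap index (FGT₁) = 0.09786.
Reduction = 0.15836 − 0.09786 = 0.060.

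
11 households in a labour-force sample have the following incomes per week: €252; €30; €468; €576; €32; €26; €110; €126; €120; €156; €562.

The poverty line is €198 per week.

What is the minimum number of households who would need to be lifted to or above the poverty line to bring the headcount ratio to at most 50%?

Currently q = 7 of N = 11 are below the line (H = 0.636).
A headcount ratio of at most 50% allows at most ⌊0.50 × 11⌋ = 5 poor households.
So at least 7 − 5 = 2 must be lifted.

2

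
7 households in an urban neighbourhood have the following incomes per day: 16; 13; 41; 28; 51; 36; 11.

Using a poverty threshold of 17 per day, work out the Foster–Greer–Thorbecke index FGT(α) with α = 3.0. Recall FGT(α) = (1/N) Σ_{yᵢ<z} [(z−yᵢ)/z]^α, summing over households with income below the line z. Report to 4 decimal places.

Incomes under z: 11, 13, 16 (q = 3 of N = 7).
Relative gaps: (17−11)/17 = 0.3529; (17−13)/17 = 0.2353; (17−16)/17 = 0.0588.
Raised to α = 3.0: 0.04396; 0.01303; 0.00020.
Sum = 0.057195; FGT(3.0) = 0.057195 / 7 = 0.0082.

0.0082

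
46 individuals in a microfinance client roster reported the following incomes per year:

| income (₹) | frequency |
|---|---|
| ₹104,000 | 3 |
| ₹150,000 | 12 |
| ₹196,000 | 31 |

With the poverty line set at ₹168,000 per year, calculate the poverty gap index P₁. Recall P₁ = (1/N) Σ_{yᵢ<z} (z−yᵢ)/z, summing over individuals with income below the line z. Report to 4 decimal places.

Incomes under z: 3×₹104,000, 12×₹150,000 (q = 15 of N = 46).
Gap ratios (z−y)/z: (168000−104000)/168000 = 0.3810 (×3); (168000−150000)/168000 = 0.1071 (×12).
Σ = 2.428571. Dividing by the full population N = 46 gives P₁ = 0.0528.

0.0528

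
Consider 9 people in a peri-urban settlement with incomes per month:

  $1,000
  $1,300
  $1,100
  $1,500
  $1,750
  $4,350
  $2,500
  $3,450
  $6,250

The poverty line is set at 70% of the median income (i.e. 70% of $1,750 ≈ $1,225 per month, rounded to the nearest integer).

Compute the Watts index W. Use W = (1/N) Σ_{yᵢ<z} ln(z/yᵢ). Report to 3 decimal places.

0.035

Incomes under z: $1,000, $1,100 (q = 2 of N = 9).
ln(z/y) terms: ln(1225/1000) = 0.2029; ln(1225/1100) = 0.1076.
W = 0.310572 / 9 = 0.035.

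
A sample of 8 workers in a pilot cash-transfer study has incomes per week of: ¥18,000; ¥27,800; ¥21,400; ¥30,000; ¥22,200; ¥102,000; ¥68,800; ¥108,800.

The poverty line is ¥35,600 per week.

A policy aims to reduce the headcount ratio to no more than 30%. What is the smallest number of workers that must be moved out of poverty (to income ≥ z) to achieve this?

3

Currently q = 5 of N = 8 are below the line (H = 0.625).
A headcount ratio of at most 30% allows at most ⌊0.30 × 8⌋ = 2 poor workers.
So at least 5 − 2 = 3 must be lifted.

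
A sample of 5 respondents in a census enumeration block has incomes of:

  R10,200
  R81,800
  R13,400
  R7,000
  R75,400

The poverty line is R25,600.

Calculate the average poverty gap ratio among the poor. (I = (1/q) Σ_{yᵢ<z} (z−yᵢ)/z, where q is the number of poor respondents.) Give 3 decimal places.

Poor units: R7,000, R10,200, R13,400 (q = 3 of N = 5).
Relative gaps: 0.7266, 0.6016, 0.4766; sum = 1.804688.
I averages over the q = 3 poor units only: 1.804688 / 3 = 0.602.

0.602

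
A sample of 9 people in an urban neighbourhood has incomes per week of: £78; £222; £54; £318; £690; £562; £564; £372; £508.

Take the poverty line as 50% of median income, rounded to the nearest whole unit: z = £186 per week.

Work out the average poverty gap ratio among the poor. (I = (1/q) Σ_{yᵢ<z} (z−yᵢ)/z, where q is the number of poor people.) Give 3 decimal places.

Incomes under z: £54, £78 (q = 2 of N = 9).
Shortfall ratios (z−y)/z: 0.7097, 0.5806; sum = 1.290323.
The income-gap ratio divides by q (the poor only): 1.290323 / 2 = 0.645.

0.645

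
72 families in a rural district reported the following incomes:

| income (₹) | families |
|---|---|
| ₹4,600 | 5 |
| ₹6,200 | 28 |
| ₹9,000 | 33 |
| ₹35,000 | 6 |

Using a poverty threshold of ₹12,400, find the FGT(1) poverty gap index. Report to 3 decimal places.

0.364

Incomes under z: 5×₹4,600, 28×₹6,200, 33×₹9,000 (q = 66 of N = 72).
Gap ratios (z−y)/z: (12400−4600)/12400 = 0.6290 (×5); (12400−6200)/12400 = 0.5000 (×28); (12400−9000)/12400 = 0.2742 (×33).
Sum of shortfalls = 26.193548; P₁ averages over all N: 26.193548 / 72 = 0.364.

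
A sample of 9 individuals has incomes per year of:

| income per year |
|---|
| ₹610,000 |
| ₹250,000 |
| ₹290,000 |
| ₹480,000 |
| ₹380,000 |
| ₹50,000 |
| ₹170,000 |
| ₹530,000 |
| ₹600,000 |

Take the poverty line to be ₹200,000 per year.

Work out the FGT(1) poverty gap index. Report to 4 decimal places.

Below z: ₹50,000, ₹170,000 (q = 2 of N = 9).
Normalized shortfalls: (200000−50000)/200000 = 0.7500; (200000−170000)/200000 = 0.1500.
Σ = 0.900000. Dividing by the full population N = 9 gives P₁ = 0.1000.

0.1000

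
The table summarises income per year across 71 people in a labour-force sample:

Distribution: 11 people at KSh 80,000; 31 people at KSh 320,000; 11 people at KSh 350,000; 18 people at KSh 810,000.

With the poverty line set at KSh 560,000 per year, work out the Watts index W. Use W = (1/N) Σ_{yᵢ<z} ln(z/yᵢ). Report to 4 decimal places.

0.6186

Incomes under z: 11×KSh 80,000, 31×KSh 320,000, 11×KSh 350,000 (q = 53 of N = 71).
Log shortfalls: ln(560000/80000) = 1.9459 (×11); ln(560000/320000) = 0.5596 (×31); ln(560000/350000) = 0.4700 (×11).
W = 43.923141 / 71 = 0.6186.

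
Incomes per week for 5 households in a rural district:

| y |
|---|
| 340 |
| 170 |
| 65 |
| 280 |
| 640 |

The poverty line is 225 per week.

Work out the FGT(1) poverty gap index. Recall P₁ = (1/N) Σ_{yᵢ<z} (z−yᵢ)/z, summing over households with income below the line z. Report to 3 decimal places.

0.191

Poor units: 65, 170 (q = 2 of N = 5).
Gap ratios (z−y)/z: (225−65)/225 = 0.7111; (225−170)/225 = 0.2444.
Sum of shortfalls = 0.955556; P₁ averages over all N: 0.955556 / 5 = 0.191.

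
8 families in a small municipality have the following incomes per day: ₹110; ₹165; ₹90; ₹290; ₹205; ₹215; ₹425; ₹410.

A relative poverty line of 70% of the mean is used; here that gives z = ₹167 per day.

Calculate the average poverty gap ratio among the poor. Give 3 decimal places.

Poor units: ₹90, ₹110, ₹165 (q = 3 of N = 8).
Shortfall ratios (z−y)/z: 0.4611, 0.3413, 0.0120; sum = 0.814371.
I averages over the q = 3 poor units only: 0.814371 / 3 = 0.271.

0.271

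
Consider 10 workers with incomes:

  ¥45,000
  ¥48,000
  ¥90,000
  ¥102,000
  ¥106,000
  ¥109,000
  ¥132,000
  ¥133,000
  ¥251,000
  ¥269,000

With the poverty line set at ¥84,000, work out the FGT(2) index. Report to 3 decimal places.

Poor units: ¥45,000, ¥48,000 (q = 2 of N = 10).
Gap ratios (z−y)/z: (84000−45000)/84000 = 0.4643; (84000−48000)/84000 = 0.4286.
Squared: 0.2156; 0.1837.
Sum = 0.399235; P₂ = 0.399235 / 10 = 0.040.

0.040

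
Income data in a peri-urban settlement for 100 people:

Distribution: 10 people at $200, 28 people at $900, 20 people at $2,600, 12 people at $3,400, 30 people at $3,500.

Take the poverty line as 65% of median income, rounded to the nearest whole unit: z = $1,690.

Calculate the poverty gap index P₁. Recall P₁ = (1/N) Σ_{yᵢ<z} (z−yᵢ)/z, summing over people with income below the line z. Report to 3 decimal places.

Below the line: 10×$200, 28×$900 (q = 38 of N = 100).
Relative gaps: (1690−200)/1690 = 0.8817 (×10); (1690−900)/1690 = 0.4675 (×28).
Sum of shortfalls = 21.905325; P₁ averages over all N: 21.905325 / 100 = 0.219.

0.219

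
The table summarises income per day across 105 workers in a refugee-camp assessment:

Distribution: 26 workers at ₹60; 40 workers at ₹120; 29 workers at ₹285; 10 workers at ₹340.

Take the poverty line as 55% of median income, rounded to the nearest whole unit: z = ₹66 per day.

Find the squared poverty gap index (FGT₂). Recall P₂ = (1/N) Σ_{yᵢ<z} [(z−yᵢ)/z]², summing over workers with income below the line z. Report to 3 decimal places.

Below z: 26×₹60 (q = 26 of N = 105).
Relative gaps: (66−60)/66 = 0.0909 (×26).
Squared: 0.0083 (×26).
Sum = 0.214876; P₂ = 0.214876 / 105 = 0.002.

0.002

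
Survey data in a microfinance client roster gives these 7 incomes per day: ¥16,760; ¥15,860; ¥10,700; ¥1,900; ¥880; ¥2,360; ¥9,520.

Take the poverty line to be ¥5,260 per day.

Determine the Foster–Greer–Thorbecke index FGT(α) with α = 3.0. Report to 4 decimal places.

0.1437

Incomes under z: ¥880, ¥1,900, ¥2,360 (q = 3 of N = 7).
Normalized shortfalls: (5260−880)/5260 = 0.8327; (5260−1900)/5260 = 0.6388; (5260−2360)/5260 = 0.5513.
Raised to α = 3.0: 0.57738; 0.26065; 0.16759.
Sum = 1.005622; FGT(3.0) = 1.005622 / 7 = 0.1437.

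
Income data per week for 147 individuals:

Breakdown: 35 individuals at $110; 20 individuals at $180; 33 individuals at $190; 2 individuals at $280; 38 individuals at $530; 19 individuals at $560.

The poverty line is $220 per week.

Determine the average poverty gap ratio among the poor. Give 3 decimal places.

0.291

Below z: 35×$110, 20×$180, 33×$190 (q = 88 of N = 147).
Shortfall ratios (z−y)/z: 0.5000 (×35), 0.1818 (×20), 0.1364 (×33); sum = 25.636364.
I averages over the q = 88 poor units only: 25.636364 / 88 = 0.291.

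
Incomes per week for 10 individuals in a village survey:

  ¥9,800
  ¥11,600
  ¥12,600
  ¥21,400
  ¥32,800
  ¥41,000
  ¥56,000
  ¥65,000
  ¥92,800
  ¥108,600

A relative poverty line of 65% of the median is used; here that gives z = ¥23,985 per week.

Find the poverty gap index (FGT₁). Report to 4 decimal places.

Below the line: ¥9,800, ¥11,600, ¥12,600, ¥21,400 (q = 4 of N = 10).
Normalized shortfalls: (23985−9800)/23985 = 0.5914; (23985−11600)/23985 = 0.5164; (23985−12600)/23985 = 0.4747; (23985−21400)/23985 = 0.1078.
Σ = 1.690223. Dividing by the full population N = 10 gives P₁ = 0.1690.

0.1690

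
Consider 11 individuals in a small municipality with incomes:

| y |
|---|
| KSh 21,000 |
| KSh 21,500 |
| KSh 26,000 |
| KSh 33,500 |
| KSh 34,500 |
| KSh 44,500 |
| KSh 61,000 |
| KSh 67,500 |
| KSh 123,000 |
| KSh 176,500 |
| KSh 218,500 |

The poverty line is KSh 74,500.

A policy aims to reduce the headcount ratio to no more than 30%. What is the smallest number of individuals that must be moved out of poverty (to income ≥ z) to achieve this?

5

Currently q = 8 of N = 11 are below the line (H = 0.727).
A headcount ratio of at most 30% allows at most ⌊0.30 × 11⌋ = 3 poor individuals.
So at least 8 − 3 = 5 must be lifted.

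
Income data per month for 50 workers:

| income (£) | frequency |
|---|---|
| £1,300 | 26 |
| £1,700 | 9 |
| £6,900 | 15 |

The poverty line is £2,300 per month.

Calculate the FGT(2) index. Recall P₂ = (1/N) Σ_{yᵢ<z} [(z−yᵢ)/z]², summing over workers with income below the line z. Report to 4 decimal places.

Below the line: 26×£1,300, 9×£1,700 (q = 35 of N = 50).
Relative gaps: (2300−1300)/2300 = 0.4348 (×26); (2300−1700)/2300 = 0.2609 (×9).
Squared: 0.1890 (×26); 0.0681 (×9).
Sum = 5.527410; P₂ = 5.527410 / 50 = 0.1105.

0.1105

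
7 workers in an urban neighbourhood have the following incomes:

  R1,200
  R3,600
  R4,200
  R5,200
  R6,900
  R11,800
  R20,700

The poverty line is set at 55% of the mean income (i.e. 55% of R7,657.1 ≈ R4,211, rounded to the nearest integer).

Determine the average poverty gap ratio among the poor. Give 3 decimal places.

Incomes under z: R1,200, R3,600, R4,200 (q = 3 of N = 7).
Relative gaps: 0.7150, 0.1451, 0.0026; sum = 0.862740.
I averages over the q = 3 poor units only: 0.862740 / 3 = 0.288.

0.288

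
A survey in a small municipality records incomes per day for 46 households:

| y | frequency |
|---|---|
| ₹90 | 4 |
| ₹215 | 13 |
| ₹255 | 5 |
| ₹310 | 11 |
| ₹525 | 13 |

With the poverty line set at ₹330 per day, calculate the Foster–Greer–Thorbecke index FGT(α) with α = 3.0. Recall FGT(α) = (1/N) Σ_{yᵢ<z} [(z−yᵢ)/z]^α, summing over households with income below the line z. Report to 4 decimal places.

0.0467

Incomes under z: 4×₹90, 13×₹215, 5×₹255, 11×₹310 (q = 33 of N = 46).
Relative gaps: (330−90)/330 = 0.7273 (×4); (330−215)/330 = 0.3485 (×13); (330−255)/330 = 0.2273 (×5); (330−310)/330 = 0.0606 (×11).
Raised to α = 3.0: 0.38467 (×4); 0.04232 (×13); 0.01174 (×5); 0.00022 (×11).
Sum = 2.150006; FGT(3.0) = 2.150006 / 46 = 0.0467.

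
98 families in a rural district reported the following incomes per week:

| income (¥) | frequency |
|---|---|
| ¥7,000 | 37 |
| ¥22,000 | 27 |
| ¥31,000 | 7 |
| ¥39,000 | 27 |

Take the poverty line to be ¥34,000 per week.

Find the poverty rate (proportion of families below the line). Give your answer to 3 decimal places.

0.724

71 of the 98 families have income below ¥34,000.
H = 71/98 = 0.724.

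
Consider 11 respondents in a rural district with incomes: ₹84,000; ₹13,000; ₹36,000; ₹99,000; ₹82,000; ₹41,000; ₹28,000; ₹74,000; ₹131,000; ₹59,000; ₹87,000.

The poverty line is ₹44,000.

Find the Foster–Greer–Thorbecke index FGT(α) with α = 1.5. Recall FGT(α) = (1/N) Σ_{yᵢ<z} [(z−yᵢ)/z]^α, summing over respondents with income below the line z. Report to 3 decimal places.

0.082

Below z: ₹13,000, ₹28,000, ₹36,000, ₹41,000 (q = 4 of N = 11).
Gap ratios (z−y)/z: (44000−13000)/44000 = 0.7045; (44000−28000)/44000 = 0.3636; (44000−36000)/44000 = 0.1818; (44000−41000)/44000 = 0.0682.
Raised to α = 1.5: 0.59138; 0.21928; 0.07753; 0.01780.
Sum = 0.905988; FGT(1.5) = 0.905988 / 11 = 0.082.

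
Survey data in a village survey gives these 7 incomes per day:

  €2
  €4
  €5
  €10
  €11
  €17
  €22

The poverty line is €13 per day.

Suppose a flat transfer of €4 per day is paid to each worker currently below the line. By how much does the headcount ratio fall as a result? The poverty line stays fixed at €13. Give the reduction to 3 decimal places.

Before: below the line — €2, €4, €5, €10, €11; headcount ratio = 0.71429.
After the €4 transfer: below the line — €6, €8, €9; headcount ratio = 0.42857.
Reduction = 0.71429 − 0.42857 = 0.286.

0.286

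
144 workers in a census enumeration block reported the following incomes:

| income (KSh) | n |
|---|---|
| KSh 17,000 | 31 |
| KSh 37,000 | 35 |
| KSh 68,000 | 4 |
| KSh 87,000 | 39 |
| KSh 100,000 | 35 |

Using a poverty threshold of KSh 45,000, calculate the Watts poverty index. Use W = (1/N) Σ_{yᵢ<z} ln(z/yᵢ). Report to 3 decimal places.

Poor units: 31×KSh 17,000, 35×KSh 37,000 (q = 66 of N = 144).
Log gaps: ln(45000/17000) = 0.9734 (×31); ln(45000/37000) = 0.1957 (×35).
W = 37.027984 / 144 = 0.257.

0.257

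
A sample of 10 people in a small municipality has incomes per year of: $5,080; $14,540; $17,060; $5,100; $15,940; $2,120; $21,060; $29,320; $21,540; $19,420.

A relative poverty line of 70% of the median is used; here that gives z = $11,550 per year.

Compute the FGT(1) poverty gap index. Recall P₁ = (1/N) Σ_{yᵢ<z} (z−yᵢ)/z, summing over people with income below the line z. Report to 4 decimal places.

Poor units: $2,120, $5,080, $5,100 (q = 3 of N = 10).
Normalized shortfalls: (11550−2120)/11550 = 0.8165; (11550−5080)/11550 = 0.5602; (11550−5100)/11550 = 0.5584.
Sum of shortfalls = 1.935065; P₁ averages over all N: 1.935065 / 10 = 0.1935.

0.1935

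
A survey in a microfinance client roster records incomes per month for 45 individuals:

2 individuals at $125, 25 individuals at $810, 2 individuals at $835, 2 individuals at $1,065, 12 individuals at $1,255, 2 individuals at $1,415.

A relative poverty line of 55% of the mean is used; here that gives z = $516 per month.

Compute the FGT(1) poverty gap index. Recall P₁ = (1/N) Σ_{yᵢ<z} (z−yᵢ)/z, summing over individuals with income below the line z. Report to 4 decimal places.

Poor units: 2×$125 (q = 2 of N = 45).
Relative gaps: (516−125)/516 = 0.7578 (×2).
Sum of shortfalls = 1.515504; P₁ averages over all N: 1.515504 / 45 = 0.0337.

0.0337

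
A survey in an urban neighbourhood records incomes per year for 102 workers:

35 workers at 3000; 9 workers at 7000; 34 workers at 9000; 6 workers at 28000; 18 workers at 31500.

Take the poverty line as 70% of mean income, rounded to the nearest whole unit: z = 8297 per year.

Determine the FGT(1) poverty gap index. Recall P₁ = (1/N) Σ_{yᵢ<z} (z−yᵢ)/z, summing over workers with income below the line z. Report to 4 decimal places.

Below z: 35×3000, 9×7000 (q = 44 of N = 102).
Normalized shortfalls: (8297−3000)/8297 = 0.6384 (×35); (8297−7000)/8297 = 0.1563 (×9).
Sum of shortfalls = 23.751717; P₁ averages over all N: 23.751717 / 102 = 0.2329.

0.2329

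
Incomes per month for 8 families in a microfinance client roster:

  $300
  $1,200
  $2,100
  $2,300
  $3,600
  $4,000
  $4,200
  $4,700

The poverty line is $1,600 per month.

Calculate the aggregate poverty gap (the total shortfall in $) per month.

Poor units: $300, $1,200 (q = 2 of N = 8).
Individual gaps: 1600−300 = 1300; 1600−1200 = 400.
Aggregate gap = $1,700.

$1,700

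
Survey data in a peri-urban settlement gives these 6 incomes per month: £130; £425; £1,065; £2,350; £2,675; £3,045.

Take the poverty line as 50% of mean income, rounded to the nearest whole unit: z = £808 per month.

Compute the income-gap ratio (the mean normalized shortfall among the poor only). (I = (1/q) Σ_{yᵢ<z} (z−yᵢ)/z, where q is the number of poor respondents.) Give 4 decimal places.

Incomes under z: £130, £425 (q = 2 of N = 6).
Relative gaps: 0.8391, 0.4740; sum = 1.313119.
The income-gap ratio divides by q (the poor only): 1.313119 / 2 = 0.6566.

0.6566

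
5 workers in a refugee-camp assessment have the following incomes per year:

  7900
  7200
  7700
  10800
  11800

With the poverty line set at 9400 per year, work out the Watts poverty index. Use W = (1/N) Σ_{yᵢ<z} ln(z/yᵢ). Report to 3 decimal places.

0.128

Incomes under z: 7200, 7700, 7900 (q = 3 of N = 5).
Log shortfalls: ln(9400/7200) = 0.2666; ln(9400/7700) = 0.1995; ln(9400/7900) = 0.1738.
W = 0.639965 / 5 = 0.128.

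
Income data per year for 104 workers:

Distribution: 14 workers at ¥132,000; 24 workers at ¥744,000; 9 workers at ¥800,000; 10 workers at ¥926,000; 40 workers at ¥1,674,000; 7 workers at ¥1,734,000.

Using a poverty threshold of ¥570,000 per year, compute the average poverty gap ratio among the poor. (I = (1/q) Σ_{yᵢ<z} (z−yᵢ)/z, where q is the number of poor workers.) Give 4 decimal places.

0.7684

Incomes under z: 14×¥132,000 (q = 14 of N = 104).
Shortfall ratios (z−y)/z: 0.7684 (×14); sum = 10.757895.
The income-gap ratio divides by q (the poor only): 10.757895 / 14 = 0.7684.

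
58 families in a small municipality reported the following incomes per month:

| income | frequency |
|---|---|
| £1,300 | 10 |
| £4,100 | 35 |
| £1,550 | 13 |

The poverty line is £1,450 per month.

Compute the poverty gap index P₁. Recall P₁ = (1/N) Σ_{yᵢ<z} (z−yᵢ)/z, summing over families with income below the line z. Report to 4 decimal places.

Poor units: 10×£1,300 (q = 10 of N = 58).
Shortfall ratios: (1450−1300)/1450 = 0.1034 (×10).
Sum of shortfalls = 1.034483; P₁ averages over all N: 1.034483 / 58 = 0.0178.

0.0178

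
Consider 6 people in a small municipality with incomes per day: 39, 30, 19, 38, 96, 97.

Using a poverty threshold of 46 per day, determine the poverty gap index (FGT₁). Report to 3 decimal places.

Incomes under z: 19, 30, 38, 39 (q = 4 of N = 6).
Shortfall ratios: (46−19)/46 = 0.5870; (46−30)/46 = 0.3478; (46−38)/46 = 0.1739; (46−39)/46 = 0.1522.
Σ = 1.260870. Dividing by the full population N = 6 gives P₁ = 0.210.

0.210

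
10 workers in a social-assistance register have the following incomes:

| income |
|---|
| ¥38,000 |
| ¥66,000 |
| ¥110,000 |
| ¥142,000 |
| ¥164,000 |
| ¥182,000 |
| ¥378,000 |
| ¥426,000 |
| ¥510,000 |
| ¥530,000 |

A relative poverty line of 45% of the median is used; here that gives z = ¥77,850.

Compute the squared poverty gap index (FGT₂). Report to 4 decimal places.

0.0285

Below the line: ¥38,000, ¥66,000 (q = 2 of N = 10).
Gap ratios (z−y)/z: (77850−38000)/77850 = 0.5119; (77850−66000)/77850 = 0.1522.
Squared: 0.2620; 0.0232.
Sum = 0.285193; P₂ = 0.285193 / 10 = 0.0285.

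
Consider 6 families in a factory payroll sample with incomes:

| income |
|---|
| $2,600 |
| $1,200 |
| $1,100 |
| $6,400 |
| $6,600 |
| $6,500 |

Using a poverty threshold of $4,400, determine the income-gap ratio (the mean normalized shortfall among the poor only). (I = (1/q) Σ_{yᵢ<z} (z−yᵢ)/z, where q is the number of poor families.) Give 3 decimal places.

Below z: $1,100, $1,200, $2,600 (q = 3 of N = 6).
Shortfall ratios (z−y)/z: 0.7500, 0.7273, 0.4091; sum = 1.886364.
I averages over the q = 3 poor units only: 1.886364 / 3 = 0.629.

0.629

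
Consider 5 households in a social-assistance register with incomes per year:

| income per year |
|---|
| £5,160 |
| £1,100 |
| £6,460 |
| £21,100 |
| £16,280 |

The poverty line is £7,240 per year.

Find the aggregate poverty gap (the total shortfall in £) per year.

Below the line: £1,100, £5,160, £6,460 (q = 3 of N = 5).
Individual gaps: 7240−1100 = 6140; 7240−5160 = 2080; 7240−6460 = 780.
Aggregate gap = £9,000.

£9,000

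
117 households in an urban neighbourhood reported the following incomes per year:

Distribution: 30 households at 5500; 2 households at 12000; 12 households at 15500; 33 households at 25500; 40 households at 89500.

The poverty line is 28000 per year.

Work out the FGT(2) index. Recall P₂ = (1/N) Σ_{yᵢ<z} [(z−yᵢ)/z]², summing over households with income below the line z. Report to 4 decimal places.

0.1938

Incomes under z: 30×5500, 2×12000, 12×15500, 33×25500 (q = 77 of N = 117).
Shortfall ratios: (28000−5500)/28000 = 0.8036 (×30); (28000−12000)/28000 = 0.5714 (×2); (28000−15500)/28000 = 0.4464 (×12); (28000−25500)/28000 = 0.0893 (×33).
Squared: 0.6457 (×30); 0.3265 (×2); 0.1993 (×12); 0.0080 (×33).
Sum = 22.679528; P₂ = 22.679528 / 117 = 0.1938.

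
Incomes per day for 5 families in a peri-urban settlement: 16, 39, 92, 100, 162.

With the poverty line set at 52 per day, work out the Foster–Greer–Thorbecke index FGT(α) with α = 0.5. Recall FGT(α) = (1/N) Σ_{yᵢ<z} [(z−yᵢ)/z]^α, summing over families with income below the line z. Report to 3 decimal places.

Below the line: 16, 39 (q = 2 of N = 5).
Normalized shortfalls: (52−16)/52 = 0.6923; (52−39)/52 = 0.2500.
Raised to α = 0.5: 0.83205; 0.50000.
Sum = 1.332050; FGT(0.5) = 1.332050 / 5 = 0.266.

0.266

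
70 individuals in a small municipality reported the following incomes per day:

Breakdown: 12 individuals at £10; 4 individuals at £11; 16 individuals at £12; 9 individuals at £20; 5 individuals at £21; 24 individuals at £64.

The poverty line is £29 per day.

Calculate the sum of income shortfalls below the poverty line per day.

Incomes under z: 12×£10, 4×£11, 16×£12, 9×£20, 5×£21 (q = 46 of N = 70).
Individual gaps: 12×(29−10) = 228; 4×(29−11) = 72; 16×(29−12) = 272; 9×(29−20) = 81; 5×(29−21) = 40.
Aggregate gap = £693.

£693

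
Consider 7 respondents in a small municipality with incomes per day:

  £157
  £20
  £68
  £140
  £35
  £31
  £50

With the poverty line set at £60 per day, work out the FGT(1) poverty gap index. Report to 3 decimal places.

Incomes under z: £20, £31, £35, £50 (q = 4 of N = 7).
Normalized shortfalls: (60−20)/60 = 0.6667; (60−31)/60 = 0.4833; (60−35)/60 = 0.4167; (60−50)/60 = 0.1667.
Σ = 1.733333. Dividing by the full population N = 7 gives P₁ = 0.248.

0.248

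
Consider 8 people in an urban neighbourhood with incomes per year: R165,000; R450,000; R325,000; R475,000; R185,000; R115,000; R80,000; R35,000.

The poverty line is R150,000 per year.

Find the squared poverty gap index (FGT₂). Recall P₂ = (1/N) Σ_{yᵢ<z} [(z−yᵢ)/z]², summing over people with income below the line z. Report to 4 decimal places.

Poor units: R35,000, R80,000, R115,000 (q = 3 of N = 8).
Relative gaps: (150000−35000)/150000 = 0.7667; (150000−80000)/150000 = 0.4667; (150000−115000)/150000 = 0.2333.
Squared: 0.5878; 0.2178; 0.0544.
Sum = 0.860000; P₂ = 0.860000 / 8 = 0.1075.

0.1075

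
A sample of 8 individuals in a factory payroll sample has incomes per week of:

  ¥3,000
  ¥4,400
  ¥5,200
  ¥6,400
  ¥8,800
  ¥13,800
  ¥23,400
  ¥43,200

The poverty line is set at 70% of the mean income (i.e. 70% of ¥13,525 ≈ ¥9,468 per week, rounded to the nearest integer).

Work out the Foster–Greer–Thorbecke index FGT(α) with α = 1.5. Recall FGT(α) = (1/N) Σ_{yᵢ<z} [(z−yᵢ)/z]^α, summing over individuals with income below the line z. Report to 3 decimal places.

Below the line: ¥3,000, ¥4,400, ¥5,200, ¥6,400, ¥8,800 (q = 5 of N = 8).
Gap ratios (z−y)/z: (9468−3000)/9468 = 0.6831; (9468−4400)/9468 = 0.5353; (9468−5200)/9468 = 0.4508; (9468−6400)/9468 = 0.3240; (9468−8800)/9468 = 0.0706.
Raised to α = 1.5: 0.56463; 0.39162; 0.30266; 0.18446; 0.01874.
Sum = 1.462111; FGT(1.5) = 1.462111 / 8 = 0.183.

0.183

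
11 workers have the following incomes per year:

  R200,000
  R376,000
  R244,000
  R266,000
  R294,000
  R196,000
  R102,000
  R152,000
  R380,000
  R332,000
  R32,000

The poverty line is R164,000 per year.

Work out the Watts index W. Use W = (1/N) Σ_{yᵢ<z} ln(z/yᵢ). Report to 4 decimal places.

Below z: R32,000, R102,000, R152,000 (q = 3 of N = 11).
ln(z/y) terms: ln(164000/32000) = 1.6341; ln(164000/102000) = 0.4749; ln(164000/152000) = 0.0760.
W = 2.185010 / 11 = 0.1986.

0.1986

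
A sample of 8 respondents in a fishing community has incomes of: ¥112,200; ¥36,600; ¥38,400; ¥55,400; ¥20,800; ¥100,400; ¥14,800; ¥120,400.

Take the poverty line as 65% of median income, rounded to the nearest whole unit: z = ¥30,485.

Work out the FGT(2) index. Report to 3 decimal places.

Below z: ¥14,800, ¥20,800 (q = 2 of N = 8).
Gap ratios (z−y)/z: (30485−14800)/30485 = 0.5145; (30485−20800)/30485 = 0.3177.
Squared: 0.2647; 0.1009.
Sum = 0.365658; P₂ = 0.365658 / 8 = 0.046.

0.046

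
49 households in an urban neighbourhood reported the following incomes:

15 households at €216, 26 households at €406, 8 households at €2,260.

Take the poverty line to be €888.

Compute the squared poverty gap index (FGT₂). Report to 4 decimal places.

0.3316

Incomes under z: 15×€216, 26×€406 (q = 41 of N = 49).
Gap ratios (z−y)/z: (888−216)/888 = 0.7568 (×15); (888−406)/888 = 0.5428 (×26).
Squared: 0.5727 (×15); 0.2946 (×26).
Sum = 16.250436; P₂ = 16.250436 / 49 = 0.3316.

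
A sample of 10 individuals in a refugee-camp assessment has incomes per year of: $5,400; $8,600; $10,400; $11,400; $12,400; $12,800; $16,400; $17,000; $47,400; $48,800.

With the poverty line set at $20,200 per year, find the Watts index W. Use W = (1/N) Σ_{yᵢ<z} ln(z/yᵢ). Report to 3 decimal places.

0.473

Incomes under z: $5,400, $8,600, $10,400, $11,400, $12,400, $12,800, $16,400, $17,000 (q = 8 of N = 10).
ln(z/y) terms: ln(20200/5400) = 1.3193; ln(20200/8600) = 0.8539; ln(20200/10400) = 0.6639; ln(20200/11400) = 0.5721; ln(20200/12400) = 0.4880; ln(20200/12800) = 0.4562; ln(20200/16400) = 0.2084; ln(20200/17000) = 0.1725.
W = 4.734244 / 10 = 0.473.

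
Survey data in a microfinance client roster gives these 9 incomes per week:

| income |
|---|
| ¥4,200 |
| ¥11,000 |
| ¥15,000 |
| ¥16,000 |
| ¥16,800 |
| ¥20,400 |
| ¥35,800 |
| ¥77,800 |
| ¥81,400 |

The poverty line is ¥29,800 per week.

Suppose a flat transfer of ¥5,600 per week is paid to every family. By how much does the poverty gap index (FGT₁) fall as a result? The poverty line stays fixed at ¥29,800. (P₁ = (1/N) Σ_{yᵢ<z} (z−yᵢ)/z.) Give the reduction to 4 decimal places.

Before: below the line — ¥4,200, ¥11,000, ¥15,000, ¥16,000, ¥16,800, ¥20,400; poverty gap index (FGT₁) = 0.355705.
After the ¥5,600 transfer: below the line — ¥9,800, ¥16,600, ¥20,600, ¥21,600, ¥22,400, ¥26,000; poverty gap index (FGT₁) = 0.230425.
Reduction = 0.355705 − 0.230425 = 0.1253.

0.1253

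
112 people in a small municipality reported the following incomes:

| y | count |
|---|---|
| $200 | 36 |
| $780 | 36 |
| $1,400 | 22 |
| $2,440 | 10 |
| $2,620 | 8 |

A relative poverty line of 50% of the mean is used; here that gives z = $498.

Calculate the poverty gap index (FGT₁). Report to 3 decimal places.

0.192

Below the line: 36×$200 (q = 36 of N = 112).
Normalized shortfalls: (498−200)/498 = 0.5984 (×36).
Σ = 21.542169. Dividing by the full population N = 112 gives P₁ = 0.192.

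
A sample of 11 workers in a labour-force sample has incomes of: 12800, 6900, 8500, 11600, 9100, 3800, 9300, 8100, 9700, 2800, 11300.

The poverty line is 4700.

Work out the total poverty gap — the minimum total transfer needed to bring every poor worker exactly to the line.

Incomes under z: 2800, 3800 (q = 2 of N = 11).
Individual gaps: 4700−2800 = 1900; 4700−3800 = 900.
Aggregate gap = 2800.

2800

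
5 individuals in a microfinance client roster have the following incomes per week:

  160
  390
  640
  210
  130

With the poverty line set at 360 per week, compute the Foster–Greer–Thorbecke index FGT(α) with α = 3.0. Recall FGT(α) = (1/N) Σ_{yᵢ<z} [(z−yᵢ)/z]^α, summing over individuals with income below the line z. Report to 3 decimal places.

Poor units: 130, 160, 210 (q = 3 of N = 5).
Shortfall ratios: (360−130)/360 = 0.6389; (360−160)/360 = 0.5556; (360−210)/360 = 0.4167.
Raised to α = 3.0: 0.26078; 0.17147; 0.07234.
Sum = 0.504587; FGT(3.0) = 0.504587 / 5 = 0.101.

0.101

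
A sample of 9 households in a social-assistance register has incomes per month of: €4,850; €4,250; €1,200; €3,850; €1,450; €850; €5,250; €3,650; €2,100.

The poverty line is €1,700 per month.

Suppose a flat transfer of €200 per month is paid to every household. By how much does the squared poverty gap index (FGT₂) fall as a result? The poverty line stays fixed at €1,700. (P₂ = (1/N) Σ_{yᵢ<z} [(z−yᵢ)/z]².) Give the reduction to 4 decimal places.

Before: below the line — €850, €1,200, €1,450; squared poverty gap index (FGT₂) = 0.039792.
After the €200 transfer: below the line — €1,050, €1,400, €1,650; squared poverty gap index (FGT₂) = 0.019800.
Reduction = 0.039792 − 0.019800 = 0.0200.

0.0200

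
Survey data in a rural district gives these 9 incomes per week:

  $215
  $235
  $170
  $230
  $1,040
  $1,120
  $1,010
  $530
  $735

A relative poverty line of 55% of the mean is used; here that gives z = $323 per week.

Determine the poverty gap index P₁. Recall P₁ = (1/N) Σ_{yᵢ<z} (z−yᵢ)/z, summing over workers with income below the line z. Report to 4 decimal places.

Below z: $170, $215, $230, $235 (q = 4 of N = 9).
Normalized shortfalls: (323−170)/323 = 0.4737; (323−215)/323 = 0.3344; (323−230)/323 = 0.2879; (323−235)/323 = 0.2724.
Sum of shortfalls = 1.368421; P₁ averages over all N: 1.368421 / 9 = 0.1520.

0.1520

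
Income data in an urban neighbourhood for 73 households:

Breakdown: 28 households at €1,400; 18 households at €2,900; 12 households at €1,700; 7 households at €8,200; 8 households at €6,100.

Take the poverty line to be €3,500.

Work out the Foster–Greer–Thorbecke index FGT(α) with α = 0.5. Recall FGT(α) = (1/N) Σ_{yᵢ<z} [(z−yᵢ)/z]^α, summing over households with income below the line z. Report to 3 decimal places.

0.517

Below z: 28×€1,400, 12×€1,700, 18×€2,900 (q = 58 of N = 73).
Shortfall ratios: (3500−1400)/3500 = 0.6000 (×28); (3500−1700)/3500 = 0.5143 (×12); (3500−2900)/3500 = 0.1714 (×18).
Raised to α = 0.5: 0.77460 (×28); 0.71714 (×12); 0.41404 (×18).
Sum = 37.747061; FGT(0.5) = 37.747061 / 73 = 0.517.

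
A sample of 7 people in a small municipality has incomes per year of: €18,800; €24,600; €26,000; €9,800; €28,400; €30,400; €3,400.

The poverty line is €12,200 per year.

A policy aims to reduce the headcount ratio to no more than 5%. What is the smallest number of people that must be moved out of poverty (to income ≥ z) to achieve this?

2

2 of the 7 people are poor, so H = 2/7 = 0.286.
A headcount ratio of at most 5% allows at most ⌊0.05 × 7⌋ = 0 poor people.
So at least 2 − 0 = 2 must be lifted.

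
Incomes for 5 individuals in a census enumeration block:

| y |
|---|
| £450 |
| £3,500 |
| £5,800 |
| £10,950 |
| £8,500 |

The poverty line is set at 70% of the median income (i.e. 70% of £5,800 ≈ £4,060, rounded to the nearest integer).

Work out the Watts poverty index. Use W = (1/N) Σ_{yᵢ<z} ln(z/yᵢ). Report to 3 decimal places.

0.470

Poor units: £450, £3,500 (q = 2 of N = 5).
Log shortfalls: ln(4060/450) = 2.1997; ln(4060/3500) = 0.1484.
W = 2.348111 / 5 = 0.470.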